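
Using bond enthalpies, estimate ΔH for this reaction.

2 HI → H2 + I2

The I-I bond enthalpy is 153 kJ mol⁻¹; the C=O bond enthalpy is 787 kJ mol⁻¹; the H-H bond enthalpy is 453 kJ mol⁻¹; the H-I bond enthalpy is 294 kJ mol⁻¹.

Bonds broken (reactants):
  H-I: 2 × 294 = 588
  Σ(broken) = 588 kJ
Bonds formed (products):
  H-H: 1 × 453 = 453
  I-I: 1 × 153 = 153
  Σ(formed) = 606 kJ
ΔH = Σ(broken) − Σ(formed) = 588 − 606 = −18 kJ

ΔH ≈ −18 kJ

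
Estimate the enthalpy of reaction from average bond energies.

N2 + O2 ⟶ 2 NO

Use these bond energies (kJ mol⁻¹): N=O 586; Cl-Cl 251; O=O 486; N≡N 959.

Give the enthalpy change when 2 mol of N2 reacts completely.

Bonds broken (reactants):
  N≡N: 1 × 959 = 959
  O=O: 1 × 486 = 486
  Σ(broken) = 1445 kJ
Bonds formed (products):
  N=O: 2 × 586 = 1172
  Σ(formed) = 1172 kJ
ΔH = Σ(broken) − Σ(formed) = 1445 − 1172 = +273 kJ
For 2× the reaction as written: 2 × (+273) = +546 kJ

ΔH = +546 kJ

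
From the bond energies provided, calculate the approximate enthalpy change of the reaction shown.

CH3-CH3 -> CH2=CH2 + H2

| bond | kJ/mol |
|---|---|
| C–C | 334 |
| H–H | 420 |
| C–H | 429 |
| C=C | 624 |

ΔH ≈ +148 kJ

Bonds broken (reactants):
  C–C: 1 × 334 = 334
  C–H: 6 × 429 = 2574
  Σ(broken) = 2908 kJ
Bonds formed (products):
  C–H: 4 × 429 = 1716
  C=C: 1 × 624 = 624
  H–H: 1 × 420 = 420
  Σ(formed) = 2760 kJ
ΔH = Σ(broken) − Σ(formed) = 2908 − 2760 = +148 kJ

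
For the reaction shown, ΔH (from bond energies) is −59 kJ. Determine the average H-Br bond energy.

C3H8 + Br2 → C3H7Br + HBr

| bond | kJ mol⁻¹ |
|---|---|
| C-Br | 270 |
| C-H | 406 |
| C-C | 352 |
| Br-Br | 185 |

D(H-Br) ≈ 380 kJ/mol

Let D be the H-Br bond energy.
Σ(broken) = 1×185 + 2×352 + 8×406 = 4137
Σ(formed) = 1×270 + 2×352 + 7×406 + 1×D = 3816 + D
ΔH = Σ(broken) − Σ(formed) = (4137) − (3816 + D) = +321 − D
Setting this equal to −59 kJ gives D = 380 kJ/mol.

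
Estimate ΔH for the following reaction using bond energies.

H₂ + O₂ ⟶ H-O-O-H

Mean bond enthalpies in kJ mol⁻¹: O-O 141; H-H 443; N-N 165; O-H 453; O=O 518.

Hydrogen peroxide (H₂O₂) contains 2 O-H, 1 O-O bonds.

ΔH ≈ −86 kJ

Bonds broken (reactants):
  H-H: 1 × 443 = 443
  O=O: 1 × 518 = 518
  Σ(broken) = 961 kJ
Bonds formed (products):
  O-H: 2 × 453 = 906
  O-O: 1 × 141 = 141
  Σ(formed) = 1047 kJ
ΔH = Σ(broken) − Σ(formed) = 961 − 1047 = −86 kJ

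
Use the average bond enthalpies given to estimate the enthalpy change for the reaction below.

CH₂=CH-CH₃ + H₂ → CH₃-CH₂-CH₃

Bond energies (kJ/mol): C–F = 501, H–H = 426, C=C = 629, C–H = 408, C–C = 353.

ΔH ≈ −114 kJ

Bonds broken (reactants):
  C–C: 1 × 353 = 353
  C–H: 6 × 408 = 2448
  C=C: 1 × 629 = 629
  H–H: 1 × 426 = 426
  Σ(broken) = 3856 kJ
Bonds formed (products):
  C–C: 2 × 353 = 706
  C–H: 8 × 408 = 3264
  Σ(formed) = 3970 kJ
ΔH = Σ(broken) − Σ(formed) = 3856 − 3970 = −114 kJ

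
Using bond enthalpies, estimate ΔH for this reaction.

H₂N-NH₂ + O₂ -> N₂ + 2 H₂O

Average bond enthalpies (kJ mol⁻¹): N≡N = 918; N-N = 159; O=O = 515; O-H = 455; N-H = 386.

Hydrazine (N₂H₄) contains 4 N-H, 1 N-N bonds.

ΔH ≈ −520 kJ

Bonds broken (reactants):
  N-H: 4 × 386 = 1544
  N-N: 1 × 159 = 159
  O=O: 1 × 515 = 515
  Σ(broken) = 2218 kJ
Bonds formed (products):
  N≡N: 1 × 918 = 918
  O-H: 4 × 455 = 1820
  Σ(formed) = 2738 kJ
ΔH = Σ(broken) − Σ(formed) = 2218 − 2738 = −520 kJ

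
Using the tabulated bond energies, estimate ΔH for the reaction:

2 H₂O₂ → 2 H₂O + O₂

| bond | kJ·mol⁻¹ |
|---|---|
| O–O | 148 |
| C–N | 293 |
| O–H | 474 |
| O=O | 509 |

Bonds broken (reactants):
  O–H: 4 × 474 = 1896
  O–O: 2 × 148 = 296
  Σ(broken) = 2192 kJ
Bonds formed (products):
  O–H: 4 × 474 = 1896
  O=O: 1 × 509 = 509
  Σ(formed) = 2405 kJ
ΔH = Σ(broken) − Σ(formed) = 2192 − 2405 = −213 kJ

ΔH ≈ −213 kJ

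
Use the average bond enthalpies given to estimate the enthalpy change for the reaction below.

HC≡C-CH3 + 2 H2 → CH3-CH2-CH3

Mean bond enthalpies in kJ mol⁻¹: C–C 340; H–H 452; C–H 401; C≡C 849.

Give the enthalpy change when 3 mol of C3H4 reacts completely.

ΔH = −573 kJ

Bonds broken (reactants):
  C≡C: 1 × 849 = 849
  C–C: 1 × 340 = 340
  C–H: 4 × 401 = 1604
  H–H: 2 × 452 = 904
  Σ(broken) = 3697 kJ
Bonds formed (products):
  C–C: 2 × 340 = 680
  C–H: 8 × 401 = 3208
  Σ(formed) = 3888 kJ
ΔH = Σ(broken) − Σ(formed) = 3697 − 3888 = −191 kJ
For 3× the reaction as written: 3 × (−191) = −573 kJ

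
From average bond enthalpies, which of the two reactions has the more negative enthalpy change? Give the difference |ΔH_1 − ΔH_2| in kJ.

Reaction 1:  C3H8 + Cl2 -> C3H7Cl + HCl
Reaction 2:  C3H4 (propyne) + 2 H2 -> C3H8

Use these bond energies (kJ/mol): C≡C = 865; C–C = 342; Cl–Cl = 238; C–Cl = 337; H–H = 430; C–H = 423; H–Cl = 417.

Reaction 1:
  Bonds broken (reactants):
    C–C: 2 × 342 = 684
    C–H: 8 × 423 = 3384
    Cl–Cl: 1 × 238 = 238
    Σ(broken) = 4306 kJ
  Bonds formed (products):
    C–C: 2 × 342 = 684
    C–Cl: 1 × 337 = 337
    C–H: 7 × 423 = 2961
    H–Cl: 1 × 417 = 417
    Σ(formed) = 4399 kJ
  ΔH_1 = 4306 − 4399 = −93 kJ
Reaction 2:
  Bonds broken (reactants):
    C≡C: 1 × 865 = 865
    C–C: 1 × 342 = 342
    C–H: 4 × 423 = 1692
    H–H: 2 × 430 = 860
    Σ(broken) = 3759 kJ
  Bonds formed (products):
    C–C: 2 × 342 = 684
    C–H: 8 × 423 = 3384
    Σ(formed) = 4068 kJ
  ΔH_2 = 3759 − 4068 = −309 kJ
ΔH_1 − ΔH_2 = +216 kJ, so reaction 2 has the more negative ΔH; |ΔH_1 − ΔH_2| = 216 kJ.

Reaction 2, by 216 kJ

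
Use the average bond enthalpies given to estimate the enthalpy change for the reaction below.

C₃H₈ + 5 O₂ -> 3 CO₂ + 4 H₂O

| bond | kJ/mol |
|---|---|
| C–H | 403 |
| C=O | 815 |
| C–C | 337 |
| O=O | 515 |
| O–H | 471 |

ΔH ≈ −2185 kJ

Bonds broken (reactants):
  C–C: 2 × 337 = 674
  C–H: 8 × 403 = 3224
  O=O: 5 × 515 = 2575
  Σ(broken) = 6473 kJ
Bonds formed (products):
  C=O: 6 × 815 = 4890
  O–H: 8 × 471 = 3768
  Σ(formed) = 8658 kJ
ΔH = Σ(broken) − Σ(formed) = 6473 − 8658 = −2185 kJ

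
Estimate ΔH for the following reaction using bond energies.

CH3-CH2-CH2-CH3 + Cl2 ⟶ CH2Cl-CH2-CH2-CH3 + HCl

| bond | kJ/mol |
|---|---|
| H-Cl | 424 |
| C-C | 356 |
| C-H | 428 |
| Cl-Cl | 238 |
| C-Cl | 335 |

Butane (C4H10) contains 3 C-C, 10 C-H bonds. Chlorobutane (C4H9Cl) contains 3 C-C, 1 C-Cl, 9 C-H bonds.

ΔH ≈ −93 kJ

Bonds broken (reactants):
  C-C: 3 × 356 = 1068
  C-H: 10 × 428 = 4280
  Cl-Cl: 1 × 238 = 238
  Σ(broken) = 5586 kJ
Bonds formed (products):
  C-C: 3 × 356 = 1068
  C-Cl: 1 × 335 = 335
  C-H: 9 × 428 = 3852
  H-Cl: 1 × 424 = 424
  Σ(formed) = 5679 kJ
ΔH = Σ(broken) − Σ(formed) = 5586 − 5679 = −93 kJ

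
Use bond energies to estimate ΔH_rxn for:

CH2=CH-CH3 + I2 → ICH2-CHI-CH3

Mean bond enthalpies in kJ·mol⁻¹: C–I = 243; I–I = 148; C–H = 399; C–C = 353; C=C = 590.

ΔH ≈ −101 kJ

Bonds broken (reactants):
  C–C: 1 × 353 = 353
  C–H: 6 × 399 = 2394
  C=C: 1 × 590 = 590
  I–I: 1 × 148 = 148
  Σ(broken) = 3485 kJ
Bonds formed (products):
  C–C: 2 × 353 = 706
  C–H: 6 × 399 = 2394
  C–I: 2 × 243 = 486
  Σ(formed) = 3586 kJ
ΔH = Σ(broken) − Σ(formed) = 3485 − 3586 = −101 kJ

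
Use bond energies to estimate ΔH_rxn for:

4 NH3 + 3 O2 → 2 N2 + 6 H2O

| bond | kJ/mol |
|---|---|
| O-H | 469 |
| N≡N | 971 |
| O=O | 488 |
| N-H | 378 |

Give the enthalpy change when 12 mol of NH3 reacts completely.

Bonds broken (reactants):
  N-H: 12 × 378 = 4536
  O=O: 3 × 488 = 1464
  Σ(broken) = 6000 kJ
Bonds formed (products):
  N≡N: 2 × 971 = 1942
  O-H: 12 × 469 = 5628
  Σ(formed) = 7570 kJ
ΔH = Σ(broken) − Σ(formed) = 6000 − 7570 = −1570 kJ
For 3× the reaction as written: 3 × (−1570) = −4710 kJ

ΔH = −4710 kJ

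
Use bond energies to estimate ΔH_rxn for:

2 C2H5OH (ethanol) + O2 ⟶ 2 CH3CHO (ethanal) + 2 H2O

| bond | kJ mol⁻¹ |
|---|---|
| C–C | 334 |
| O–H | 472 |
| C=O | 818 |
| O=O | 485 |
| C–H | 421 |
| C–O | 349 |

Bonds broken (reactants):
  C–C: 2 × 334 = 668
  C–H: 10 × 421 = 4210
  C–O: 2 × 349 = 698
  O–H: 2 × 472 = 944
  O=O: 1 × 485 = 485
  Σ(broken) = 7005 kJ
Bonds formed (products):
  C–C: 2 × 334 = 668
  C–H: 8 × 421 = 3368
  C=O: 2 × 818 = 1636
  O–H: 4 × 472 = 1888
  Σ(formed) = 7560 kJ
ΔH = Σ(broken) − Σ(formed) = 7005 − 7560 = −555 kJ

ΔH ≈ −555 kJ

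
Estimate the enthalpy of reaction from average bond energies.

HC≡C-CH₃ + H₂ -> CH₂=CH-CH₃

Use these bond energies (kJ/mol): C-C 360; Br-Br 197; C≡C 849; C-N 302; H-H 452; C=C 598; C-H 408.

Bonds broken (reactants):
  C≡C: 1 × 849 = 849
  C-C: 1 × 360 = 360
  C-H: 4 × 408 = 1632
  H-H: 1 × 452 = 452
  Σ(broken) = 3293 kJ
Bonds formed (products):
  C-C: 1 × 360 = 360
  C-H: 6 × 408 = 2448
  C=C: 1 × 598 = 598
  Σ(formed) = 3406 kJ
ΔH = Σ(broken) − Σ(formed) = 3293 − 3406 = −113 kJ

ΔH ≈ −113 kJ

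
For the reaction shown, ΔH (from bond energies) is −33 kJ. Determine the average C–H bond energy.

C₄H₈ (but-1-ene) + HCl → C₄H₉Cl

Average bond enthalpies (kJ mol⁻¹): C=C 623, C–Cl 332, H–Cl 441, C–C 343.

Let D be the C–H bond energy.
Σ(broken) = 2×343 + 8×D + 1×623 + 1×441 = 1750 + 8D
Σ(formed) = 3×343 + 1×332 + 9×D = 1361 + 9D
ΔH = Σ(broken) − Σ(formed) = (1750 + 8D) − (1361 + 9D) = +389 − D
Setting this equal to −33 kJ gives D = 422 kJ/mol.

D(C–H) ≈ 422 kJ/mol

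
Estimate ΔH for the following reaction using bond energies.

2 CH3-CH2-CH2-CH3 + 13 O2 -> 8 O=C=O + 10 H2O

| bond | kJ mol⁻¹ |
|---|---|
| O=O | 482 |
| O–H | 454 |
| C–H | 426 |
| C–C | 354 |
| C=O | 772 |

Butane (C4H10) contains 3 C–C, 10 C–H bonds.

Bonds broken (reactants):
  C–C: 6 × 354 = 2124
  C–H: 20 × 426 = 8520
  O=O: 13 × 482 = 6266
  Σ(broken) = 16910 kJ
Bonds formed (products):
  C=O: 16 × 772 = 12352
  O–H: 20 × 454 = 9080
  Σ(formed) = 21432 kJ
ΔH = Σ(broken) − Σ(formed) = 16910 − 21432 = −4522 kJ

ΔH ≈ −4522 kJ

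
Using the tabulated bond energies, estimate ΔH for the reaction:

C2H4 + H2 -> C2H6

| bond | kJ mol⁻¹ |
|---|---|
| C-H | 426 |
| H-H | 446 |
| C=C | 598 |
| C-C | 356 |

Bonds broken (reactants):
  C-H: 4 × 426 = 1704
  C=C: 1 × 598 = 598
  H-H: 1 × 446 = 446
  Σ(broken) = 2748 kJ
Bonds formed (products):
  C-C: 1 × 356 = 356
  C-H: 6 × 426 = 2556
  Σ(formed) = 2912 kJ
ΔH = Σ(broken) − Σ(formed) = 2748 − 2912 = −164 kJ

ΔH ≈ −164 kJ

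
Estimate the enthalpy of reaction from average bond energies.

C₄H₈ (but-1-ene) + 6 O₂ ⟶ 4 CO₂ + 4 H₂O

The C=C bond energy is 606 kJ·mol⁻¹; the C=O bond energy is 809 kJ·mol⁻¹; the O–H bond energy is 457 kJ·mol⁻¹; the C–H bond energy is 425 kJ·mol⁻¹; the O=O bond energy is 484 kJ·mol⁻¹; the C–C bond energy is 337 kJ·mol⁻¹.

Bonds broken (reactants):
  C–C: 2 × 337 = 674
  C–H: 8 × 425 = 3400
  C=C: 1 × 606 = 606
  O=O: 6 × 484 = 2904
  Σ(broken) = 7584 kJ
Bonds formed (products):
  C=O: 8 × 809 = 6472
  O–H: 8 × 457 = 3656
  Σ(formed) = 10128 kJ
ΔH = Σ(broken) − Σ(formed) = 7584 − 10128 = −2544 kJ

ΔH ≈ −2544 kJ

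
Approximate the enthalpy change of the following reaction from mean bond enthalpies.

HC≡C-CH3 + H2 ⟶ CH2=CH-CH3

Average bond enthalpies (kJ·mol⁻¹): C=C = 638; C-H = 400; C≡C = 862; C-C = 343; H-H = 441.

Bonds broken (reactants):
  C≡C: 1 × 862 = 862
  C-C: 1 × 343 = 343
  C-H: 4 × 400 = 1600
  H-H: 1 × 441 = 441
  Σ(broken) = 3246 kJ
Bonds formed (products):
  C-C: 1 × 343 = 343
  C-H: 6 × 400 = 2400
  C=C: 1 × 638 = 638
  Σ(formed) = 3381 kJ
ΔH = Σ(broken) − Σ(formed) = 3246 − 3381 = −135 kJ

ΔH ≈ −135 kJ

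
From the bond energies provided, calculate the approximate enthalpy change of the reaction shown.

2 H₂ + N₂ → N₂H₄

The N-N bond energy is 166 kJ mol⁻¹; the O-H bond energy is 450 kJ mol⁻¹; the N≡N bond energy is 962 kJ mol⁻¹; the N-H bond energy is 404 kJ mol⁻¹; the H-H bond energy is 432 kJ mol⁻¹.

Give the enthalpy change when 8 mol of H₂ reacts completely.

ΔH = +176 kJ

Bonds broken (reactants):
  H-H: 2 × 432 = 864
  N≡N: 1 × 962 = 962
  Σ(broken) = 1826 kJ
Bonds formed (products):
  N-H: 4 × 404 = 1616
  N-N: 1 × 166 = 166
  Σ(formed) = 1782 kJ
ΔH = Σ(broken) − Σ(formed) = 1826 − 1782 = +44 kJ
For 4× the reaction as written: 4 × (+44) = +176 kJ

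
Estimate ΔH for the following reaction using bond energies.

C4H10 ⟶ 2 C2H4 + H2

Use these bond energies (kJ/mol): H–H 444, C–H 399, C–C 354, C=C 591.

Bonds broken (reactants):
  C–C: 3 × 354 = 1062
  C–H: 10 × 399 = 3990
  Σ(broken) = 5052 kJ
Bonds formed (products):
  C–H: 8 × 399 = 3192
  C=C: 2 × 591 = 1182
  H–H: 1 × 444 = 444
  Σ(formed) = 4818 kJ
ΔH = Σ(broken) − Σ(formed) = 5052 − 4818 = +234 kJ

ΔH ≈ +234 kJ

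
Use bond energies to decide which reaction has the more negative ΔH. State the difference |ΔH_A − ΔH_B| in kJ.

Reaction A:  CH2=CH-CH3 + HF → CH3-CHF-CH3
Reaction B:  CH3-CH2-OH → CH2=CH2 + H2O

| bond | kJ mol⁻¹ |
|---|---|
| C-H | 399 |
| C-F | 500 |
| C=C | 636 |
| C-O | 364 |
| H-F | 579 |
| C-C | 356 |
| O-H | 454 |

Reaction A:
  Bonds broken (reactants):
    C-C: 1 × 356 = 356
    C-H: 6 × 399 = 2394
    C=C: 1 × 636 = 636
    H-F: 1 × 579 = 579
    Σ(broken) = 3965 kJ
  Bonds formed (products):
    C-C: 2 × 356 = 712
    C-F: 1 × 500 = 500
    C-H: 7 × 399 = 2793
    Σ(formed) = 4005 kJ
  ΔH_A = 3965 − 4005 = −40 kJ
Reaction B:
  Bonds broken (reactants):
    C-C: 1 × 356 = 356
    C-H: 5 × 399 = 1995
    C-O: 1 × 364 = 364
    O-H: 1 × 454 = 454
    Σ(broken) = 3169 kJ
  Bonds formed (products):
    C-H: 4 × 399 = 1596
    C=C: 1 × 636 = 636
    O-H: 2 × 454 = 908
    Σ(formed) = 3140 kJ
  ΔH_B = 3169 − 3140 = +29 kJ
ΔH_A − ΔH_B = −69 kJ, so reaction A has the more negative ΔH; |ΔH_A − ΔH_B| = 69 kJ.

Reaction A, by 69 kJ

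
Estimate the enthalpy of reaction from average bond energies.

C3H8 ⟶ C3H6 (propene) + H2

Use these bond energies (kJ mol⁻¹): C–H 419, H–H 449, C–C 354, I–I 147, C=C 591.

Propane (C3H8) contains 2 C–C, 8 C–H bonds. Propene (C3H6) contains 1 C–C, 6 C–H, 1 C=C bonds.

ΔH ≈ +152 kJ

Bonds broken (reactants):
  C–C: 2 × 354 = 708
  C–H: 8 × 419 = 3352
  Σ(broken) = 4060 kJ
Bonds formed (products):
  C–C: 1 × 354 = 354
  C–H: 6 × 419 = 2514
  C=C: 1 × 591 = 591
  H–H: 1 × 449 = 449
  Σ(formed) = 3908 kJ
ΔH = Σ(broken) − Σ(formed) = 4060 − 3908 = +152 kJ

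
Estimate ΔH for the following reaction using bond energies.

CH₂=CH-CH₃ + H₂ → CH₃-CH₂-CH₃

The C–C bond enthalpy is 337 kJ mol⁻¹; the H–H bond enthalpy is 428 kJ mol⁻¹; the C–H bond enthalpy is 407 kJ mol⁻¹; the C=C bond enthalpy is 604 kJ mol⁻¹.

ΔH ≈ −119 kJ

Bonds broken (reactants):
  C–C: 1 × 337 = 337
  C–H: 6 × 407 = 2442
  C=C: 1 × 604 = 604
  H–H: 1 × 428 = 428
  Σ(broken) = 3811 kJ
Bonds formed (products):
  C–C: 2 × 337 = 674
  C–H: 8 × 407 = 3256
  Σ(formed) = 3930 kJ
ΔH = Σ(broken) − Σ(formed) = 3811 − 3930 = −119 kJ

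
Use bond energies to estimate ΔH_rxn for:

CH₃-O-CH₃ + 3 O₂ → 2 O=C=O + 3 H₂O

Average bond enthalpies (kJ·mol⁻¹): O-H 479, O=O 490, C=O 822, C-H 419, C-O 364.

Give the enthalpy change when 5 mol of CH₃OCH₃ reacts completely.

ΔH = −7250 kJ

Bonds broken (reactants):
  C-H: 6 × 419 = 2514
  C-O: 2 × 364 = 728
  O=O: 3 × 490 = 1470
  Σ(broken) = 4712 kJ
Bonds formed (products):
  C=O: 4 × 822 = 3288
  O-H: 6 × 479 = 2874
  Σ(formed) = 6162 kJ
ΔH = Σ(broken) − Σ(formed) = 4712 − 6162 = −1450 kJ
For 5× the reaction as written: 5 × (−1450) = −7250 kJ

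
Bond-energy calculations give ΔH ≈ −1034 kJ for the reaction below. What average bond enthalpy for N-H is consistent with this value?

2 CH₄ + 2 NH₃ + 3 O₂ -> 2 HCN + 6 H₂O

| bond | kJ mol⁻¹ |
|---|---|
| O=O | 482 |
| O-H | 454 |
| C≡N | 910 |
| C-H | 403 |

Let D be the N-H bond energy.
Σ(broken) = 8×403 + 6×D + 3×482 = 4670 + 6D
Σ(formed) = 2×910 + 2×403 + 12×454 = 8074
ΔH = Σ(broken) − Σ(formed) = (4670 + 6D) − (8074) = −3404 + 6D
Setting this equal to −1034 kJ gives 6D = 2370, so D = 395 kJ/mol.

D(N-H) ≈ 395 kJ/mol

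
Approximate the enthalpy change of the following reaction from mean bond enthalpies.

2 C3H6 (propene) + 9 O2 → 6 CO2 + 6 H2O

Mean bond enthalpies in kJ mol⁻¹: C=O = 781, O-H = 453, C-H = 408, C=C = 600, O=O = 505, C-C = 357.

Bonds broken (reactants):
  C-C: 2 × 357 = 714
  C-H: 12 × 408 = 4896
  C=C: 2 × 600 = 1200
  O=O: 9 × 505 = 4545
  Σ(broken) = 11355 kJ
Bonds formed (products):
  C=O: 12 × 781 = 9372
  O-H: 12 × 453 = 5436
  Σ(formed) = 14808 kJ
ΔH = Σ(broken) − Σ(formed) = 11355 − 14808 = −3453 kJ

ΔH ≈ −3453 kJ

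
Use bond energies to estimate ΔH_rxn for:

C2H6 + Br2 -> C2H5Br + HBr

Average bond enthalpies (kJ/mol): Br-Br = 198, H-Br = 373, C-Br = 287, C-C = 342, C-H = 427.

Bonds broken (reactants):
  Br-Br: 1 × 198 = 198
  C-C: 1 × 342 = 342
  C-H: 6 × 427 = 2562
  Σ(broken) = 3102 kJ
Bonds formed (products):
  C-Br: 1 × 287 = 287
  C-C: 1 × 342 = 342
  C-H: 5 × 427 = 2135
  H-Br: 1 × 373 = 373
  Σ(formed) = 3137 kJ
ΔH = Σ(broken) − Σ(formed) = 3102 − 3137 = −35 kJ

ΔH ≈ −35 kJ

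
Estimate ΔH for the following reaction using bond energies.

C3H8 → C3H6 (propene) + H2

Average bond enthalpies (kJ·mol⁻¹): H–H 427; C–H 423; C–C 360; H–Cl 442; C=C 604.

ΔH ≈ +175 kJ

Bonds broken (reactants):
  C–C: 2 × 360 = 720
  C–H: 8 × 423 = 3384
  Σ(broken) = 4104 kJ
Bonds formed (products):
  C–C: 1 × 360 = 360
  C–H: 6 × 423 = 2538
  C=C: 1 × 604 = 604
  H–H: 1 × 427 = 427
  Σ(formed) = 3929 kJ
ΔH = Σ(broken) − Σ(formed) = 4104 − 3929 = +175 kJ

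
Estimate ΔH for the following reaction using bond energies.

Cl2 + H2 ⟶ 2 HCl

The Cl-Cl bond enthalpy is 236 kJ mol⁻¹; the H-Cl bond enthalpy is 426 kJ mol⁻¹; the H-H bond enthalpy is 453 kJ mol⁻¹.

ΔH ≈ −163 kJ

Bonds broken (reactants):
  Cl-Cl: 1 × 236 = 236
  H-H: 1 × 453 = 453
  Σ(broken) = 689 kJ
Bonds formed (products):
  H-Cl: 2 × 426 = 852
  Σ(formed) = 852 kJ
ΔH = Σ(broken) − Σ(formed) = 689 − 852 = −163 kJ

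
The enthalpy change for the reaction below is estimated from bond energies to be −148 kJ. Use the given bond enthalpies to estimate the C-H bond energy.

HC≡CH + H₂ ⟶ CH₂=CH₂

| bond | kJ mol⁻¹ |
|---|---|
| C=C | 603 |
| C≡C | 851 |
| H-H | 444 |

D(C-H) ≈ 420 kJ/mol

Let D be the C-H bond energy.
Σ(broken) = 1×851 + 2×D + 1×444 = 1295 + 2D
Σ(formed) = 4×D + 1×603 = 603 + 4D
ΔH = Σ(broken) − Σ(formed) = (1295 + 2D) − (603 + 4D) = +692 − 2D
Setting this equal to −148 kJ gives 2D = 840, so D = 420 kJ/mol.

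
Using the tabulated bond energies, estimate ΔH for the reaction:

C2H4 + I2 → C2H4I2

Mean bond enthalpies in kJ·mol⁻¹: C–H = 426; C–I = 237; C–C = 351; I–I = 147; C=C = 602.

Bonds broken (reactants):
  C–H: 4 × 426 = 1704
  C=C: 1 × 602 = 602
  I–I: 1 × 147 = 147
  Σ(broken) = 2453 kJ
Bonds formed (products):
  C–C: 1 × 351 = 351
  C–H: 4 × 426 = 1704
  C–I: 2 × 237 = 474
  Σ(formed) = 2529 kJ
ΔH = Σ(broken) − Σ(formed) = 2453 − 2529 = −76 kJ

ΔH ≈ −76 kJ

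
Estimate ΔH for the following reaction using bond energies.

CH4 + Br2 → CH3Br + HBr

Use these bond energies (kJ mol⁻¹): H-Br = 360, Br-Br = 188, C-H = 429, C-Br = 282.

ΔH ≈ −25 kJ

Bonds broken (reactants):
  Br-Br: 1 × 188 = 188
  C-H: 4 × 429 = 1716
  Σ(broken) = 1904 kJ
Bonds formed (products):
  C-Br: 1 × 282 = 282
  C-H: 3 × 429 = 1287
  H-Br: 1 × 360 = 360
  Σ(formed) = 1929 kJ
ΔH = Σ(broken) − Σ(formed) = 1904 − 1929 = −25 kJ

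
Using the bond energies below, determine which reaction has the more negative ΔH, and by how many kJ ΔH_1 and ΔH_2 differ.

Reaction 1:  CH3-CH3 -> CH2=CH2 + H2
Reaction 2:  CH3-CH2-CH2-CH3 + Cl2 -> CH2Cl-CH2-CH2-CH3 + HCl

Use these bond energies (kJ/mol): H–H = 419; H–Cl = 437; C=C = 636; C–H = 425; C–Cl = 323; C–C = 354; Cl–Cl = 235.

Reaction 1:
  Bonds broken (reactants):
    C–C: 1 × 354 = 354
    C–H: 6 × 425 = 2550
    Σ(broken) = 2904 kJ
  Bonds formed (products):
    C–H: 4 × 425 = 1700
    C=C: 1 × 636 = 636
    H–H: 1 × 419 = 419
    Σ(formed) = 2755 kJ
  ΔH_1 = 2904 − 2755 = +149 kJ
Reaction 2:
  Bonds broken (reactants):
    C–C: 3 × 354 = 1062
    C–H: 10 × 425 = 4250
    Cl–Cl: 1 × 235 = 235
    Σ(broken) = 5547 kJ
  Bonds formed (products):
    C–C: 3 × 354 = 1062
    C–Cl: 1 × 323 = 323
    C–H: 9 × 425 = 3825
    H–Cl: 1 × 437 = 437
    Σ(formed) = 5647 kJ
  ΔH_2 = 5547 − 5647 = −100 kJ
ΔH_1 − ΔH_2 = +249 kJ, so reaction 2 has the more negative ΔH; |ΔH_1 − ΔH_2| = 249 kJ.

Reaction 2, by 249 kJ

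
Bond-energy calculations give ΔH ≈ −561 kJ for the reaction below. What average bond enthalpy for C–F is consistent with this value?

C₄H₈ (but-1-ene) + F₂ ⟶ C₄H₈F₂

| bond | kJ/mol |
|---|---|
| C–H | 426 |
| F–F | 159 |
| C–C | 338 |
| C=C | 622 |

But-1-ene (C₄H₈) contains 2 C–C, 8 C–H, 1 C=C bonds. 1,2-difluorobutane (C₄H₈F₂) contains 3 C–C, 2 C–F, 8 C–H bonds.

D(C–F) ≈ 502 kJ/mol

Let D be the C–F bond energy.
Σ(broken) = 2×338 + 8×426 + 1×622 + 1×159 = 4865
Σ(formed) = 3×338 + 2×D + 8×426 = 4422 + 2D
ΔH = Σ(broken) − Σ(formed) = (4865) − (4422 + 2D) = +443 − 2D
Setting this equal to −561 kJ gives 2D = 1004, so D = 502 kJ/mol.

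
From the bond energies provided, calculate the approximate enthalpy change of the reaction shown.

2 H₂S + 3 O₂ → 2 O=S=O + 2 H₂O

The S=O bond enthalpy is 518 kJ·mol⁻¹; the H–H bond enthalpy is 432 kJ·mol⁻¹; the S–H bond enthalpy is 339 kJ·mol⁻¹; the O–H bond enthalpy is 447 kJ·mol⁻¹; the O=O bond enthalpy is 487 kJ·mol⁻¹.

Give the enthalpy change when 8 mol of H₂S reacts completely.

Bonds broken (reactants):
  O=O: 3 × 487 = 1461
  S–H: 4 × 339 = 1356
  Σ(broken) = 2817 kJ
Bonds formed (products):
  O–H: 4 × 447 = 1788
  S=O: 4 × 518 = 2072
  Σ(formed) = 3860 kJ
ΔH = Σ(broken) − Σ(formed) = 2817 − 3860 = −1043 kJ
For 4× the reaction as written: 4 × (−1043) = −4172 kJ

ΔH = −4172 kJ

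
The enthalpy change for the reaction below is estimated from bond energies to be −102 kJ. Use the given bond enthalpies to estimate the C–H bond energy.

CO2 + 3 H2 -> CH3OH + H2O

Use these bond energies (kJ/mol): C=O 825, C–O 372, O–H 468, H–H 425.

Let D be the C–H bond energy.
Σ(broken) = 2×825 + 3×425 = 2925
Σ(formed) = 3×D + 1×372 + 3×468 = 1776 + 3D
ΔH = Σ(broken) − Σ(formed) = (2925) − (1776 + 3D) = +1149 − 3D
Setting this equal to −102 kJ gives 3D = 1251, so D = 417 kJ/mol.

D(C–H) ≈ 417 kJ/mol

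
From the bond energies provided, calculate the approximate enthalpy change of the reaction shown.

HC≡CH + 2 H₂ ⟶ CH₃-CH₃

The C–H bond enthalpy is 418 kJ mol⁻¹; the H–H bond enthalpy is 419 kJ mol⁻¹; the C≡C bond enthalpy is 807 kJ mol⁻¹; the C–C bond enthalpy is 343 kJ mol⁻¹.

ΔH ≈ −370 kJ

Bonds broken (reactants):
  C≡C: 1 × 807 = 807
  C–H: 2 × 418 = 836
  H–H: 2 × 419 = 838
  Σ(broken) = 2481 kJ
Bonds formed (products):
  C–C: 1 × 343 = 343
  C–H: 6 × 418 = 2508
  Σ(formed) = 2851 kJ
ΔH = Σ(broken) − Σ(formed) = 2481 − 2851 = −370 kJ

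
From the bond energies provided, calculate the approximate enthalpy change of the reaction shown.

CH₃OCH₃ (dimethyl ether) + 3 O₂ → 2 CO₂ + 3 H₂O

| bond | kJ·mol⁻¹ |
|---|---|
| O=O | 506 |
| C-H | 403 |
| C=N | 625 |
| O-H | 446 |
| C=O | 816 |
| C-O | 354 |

Bonds broken (reactants):
  C-H: 6 × 403 = 2418
  C-O: 2 × 354 = 708
  O=O: 3 × 506 = 1518
  Σ(broken) = 4644 kJ
Bonds formed (products):
  C=O: 4 × 816 = 3264
  O-H: 6 × 446 = 2676
  Σ(formed) = 5940 kJ
ΔH = Σ(broken) − Σ(formed) = 4644 − 5940 = −1296 kJ

ΔH ≈ −1296 kJ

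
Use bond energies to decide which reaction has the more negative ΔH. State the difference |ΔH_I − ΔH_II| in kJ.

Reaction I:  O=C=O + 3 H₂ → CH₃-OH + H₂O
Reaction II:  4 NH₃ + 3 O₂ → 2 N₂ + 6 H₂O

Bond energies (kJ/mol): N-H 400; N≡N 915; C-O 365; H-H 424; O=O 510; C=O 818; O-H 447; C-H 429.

Reaction II, by 779 kJ

Reaction I:
  Bonds broken (reactants):
    C=O: 2 × 818 = 1636
    H-H: 3 × 424 = 1272
    Σ(broken) = 2908 kJ
  Bonds formed (products):
    C-H: 3 × 429 = 1287
    C-O: 1 × 365 = 365
    O-H: 3 × 447 = 1341
    Σ(formed) = 2993 kJ
  ΔH_I = 2908 − 2993 = −85 kJ
Reaction II:
  Bonds broken (reactants):
    N-H: 12 × 400 = 4800
    O=O: 3 × 510 = 1530
    Σ(broken) = 6330 kJ
  Bonds formed (products):
    N≡N: 2 × 915 = 1830
    O-H: 12 × 447 = 5364
    Σ(formed) = 7194 kJ
  ΔH_II = 6330 − 7194 = −864 kJ
ΔH_I − ΔH_II = +779 kJ, so reaction II has the more negative ΔH; |ΔH_I − ΔH_II| = 779 kJ.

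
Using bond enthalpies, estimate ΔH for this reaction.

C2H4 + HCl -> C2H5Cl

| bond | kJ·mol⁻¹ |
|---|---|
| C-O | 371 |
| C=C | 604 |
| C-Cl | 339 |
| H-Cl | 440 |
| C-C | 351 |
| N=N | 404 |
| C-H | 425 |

ΔH ≈ −71 kJ

Bonds broken (reactants):
  C-H: 4 × 425 = 1700
  C=C: 1 × 604 = 604
  H-Cl: 1 × 440 = 440
  Σ(broken) = 2744 kJ
Bonds formed (products):
  C-C: 1 × 351 = 351
  C-Cl: 1 × 339 = 339
  C-H: 5 × 425 = 2125
  Σ(formed) = 2815 kJ
ΔH = Σ(broken) − Σ(formed) = 2744 − 2815 = −71 kJ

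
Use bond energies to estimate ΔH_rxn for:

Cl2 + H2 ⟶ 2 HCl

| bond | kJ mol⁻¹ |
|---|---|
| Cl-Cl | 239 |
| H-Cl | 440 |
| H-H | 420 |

Bonds broken (reactants):
  Cl-Cl: 1 × 239 = 239
  H-H: 1 × 420 = 420
  Σ(broken) = 659 kJ
Bonds formed (products):
  H-Cl: 2 × 440 = 880
  Σ(formed) = 880 kJ
ΔH = Σ(broken) − Σ(formed) = 659 − 880 = −221 kJ

ΔH ≈ −221 kJ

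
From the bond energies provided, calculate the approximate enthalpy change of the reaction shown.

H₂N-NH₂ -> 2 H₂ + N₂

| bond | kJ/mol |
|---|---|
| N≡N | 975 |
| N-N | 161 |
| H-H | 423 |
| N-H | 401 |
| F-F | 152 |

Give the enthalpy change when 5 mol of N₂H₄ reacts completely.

ΔH = −280 kJ

Bonds broken (reactants):
  N-H: 4 × 401 = 1604
  N-N: 1 × 161 = 161
  Σ(broken) = 1765 kJ
Bonds formed (products):
  H-H: 2 × 423 = 846
  N≡N: 1 × 975 = 975
  Σ(formed) = 1821 kJ
ΔH = Σ(broken) − Σ(formed) = 1765 − 1821 = −56 kJ
For 5× the reaction as written: 5 × (−56) = −280 kJ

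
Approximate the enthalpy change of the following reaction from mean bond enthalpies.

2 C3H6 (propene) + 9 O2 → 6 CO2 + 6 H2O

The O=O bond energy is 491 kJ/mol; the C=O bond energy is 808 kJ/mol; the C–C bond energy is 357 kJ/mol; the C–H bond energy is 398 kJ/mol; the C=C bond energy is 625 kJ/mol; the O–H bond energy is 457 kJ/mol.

Bonds broken (reactants):
  C–C: 2 × 357 = 714
  C–H: 12 × 398 = 4776
  C=C: 2 × 625 = 1250
  O=O: 9 × 491 = 4419
  Σ(broken) = 11159 kJ
Bonds formed (products):
  C=O: 12 × 808 = 9696
  O–H: 12 × 457 = 5484
  Σ(formed) = 15180 kJ
ΔH = Σ(broken) − Σ(formed) = 11159 − 15180 = −4021 kJ

ΔH ≈ −4021 kJ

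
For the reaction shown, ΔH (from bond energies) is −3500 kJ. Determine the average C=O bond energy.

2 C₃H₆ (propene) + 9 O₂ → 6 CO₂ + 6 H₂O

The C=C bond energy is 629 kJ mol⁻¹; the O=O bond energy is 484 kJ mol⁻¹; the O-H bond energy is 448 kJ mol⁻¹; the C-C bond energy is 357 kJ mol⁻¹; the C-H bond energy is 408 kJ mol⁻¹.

D(C=O) ≈ 779 kJ/mol

Let D be the C=O bond energy.
Σ(broken) = 2×357 + 12×408 + 2×629 + 9×484 = 11224
Σ(formed) = 12×D + 12×448 = 5376 + 12D
ΔH = Σ(broken) − Σ(formed) = (11224) − (5376 + 12D) = +5848 − 12D
Setting this equal to −3500 kJ gives 12D = 9348, so D = 779 kJ/mol.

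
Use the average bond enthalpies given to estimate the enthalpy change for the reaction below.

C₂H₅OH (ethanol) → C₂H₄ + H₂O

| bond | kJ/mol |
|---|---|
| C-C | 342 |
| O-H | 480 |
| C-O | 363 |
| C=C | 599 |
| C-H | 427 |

Bonds broken (reactants):
  C-C: 1 × 342 = 342
  C-H: 5 × 427 = 2135
  C-O: 1 × 363 = 363
  O-H: 1 × 480 = 480
  Σ(broken) = 3320 kJ
Bonds formed (products):
  C-H: 4 × 427 = 1708
  C=C: 1 × 599 = 599
  O-H: 2 × 480 = 960
  Σ(formed) = 3267 kJ
ΔH = Σ(broken) − Σ(formed) = 3320 − 3267 = +53 kJ

ΔH ≈ +53 kJ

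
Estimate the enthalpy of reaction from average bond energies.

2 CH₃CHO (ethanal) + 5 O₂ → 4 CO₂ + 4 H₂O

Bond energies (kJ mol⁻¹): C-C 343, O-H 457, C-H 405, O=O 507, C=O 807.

Bonds broken (reactants):
  C-C: 2 × 343 = 686
  C-H: 8 × 405 = 3240
  C=O: 2 × 807 = 1614
  O=O: 5 × 507 = 2535
  Σ(broken) = 8075 kJ
Bonds formed (products):
  C=O: 8 × 807 = 6456
  O-H: 8 × 457 = 3656
  Σ(formed) = 10112 kJ
ΔH = Σ(broken) − Σ(formed) = 8075 − 10112 = −2037 kJ

ΔH ≈ −2037 kJ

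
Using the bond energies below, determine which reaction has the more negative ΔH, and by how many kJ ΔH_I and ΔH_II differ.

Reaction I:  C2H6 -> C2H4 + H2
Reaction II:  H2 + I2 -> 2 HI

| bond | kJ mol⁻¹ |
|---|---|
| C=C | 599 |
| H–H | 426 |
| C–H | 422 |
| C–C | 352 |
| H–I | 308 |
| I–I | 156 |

Reaction II, by 205 kJ

Reaction I:
  Bonds broken (reactants):
    C–C: 1 × 352 = 352
    C–H: 6 × 422 = 2532
    Σ(broken) = 2884 kJ
  Bonds formed (products):
    C–H: 4 × 422 = 1688
    C=C: 1 × 599 = 599
    H–H: 1 × 426 = 426
    Σ(formed) = 2713 kJ
  ΔH_I = 2884 − 2713 = +171 kJ
Reaction II:
  Bonds broken (reactants):
    H–H: 1 × 426 = 426
    I–I: 1 × 156 = 156
    Σ(broken) = 582 kJ
  Bonds formed (products):
    H–I: 2 × 308 = 616
    Σ(formed) = 616 kJ
  ΔH_II = 582 − 616 = −34 kJ
ΔH_I − ΔH_II = +205 kJ, so reaction II has the more negative ΔH; |ΔH_I − ΔH_II| = 205 kJ.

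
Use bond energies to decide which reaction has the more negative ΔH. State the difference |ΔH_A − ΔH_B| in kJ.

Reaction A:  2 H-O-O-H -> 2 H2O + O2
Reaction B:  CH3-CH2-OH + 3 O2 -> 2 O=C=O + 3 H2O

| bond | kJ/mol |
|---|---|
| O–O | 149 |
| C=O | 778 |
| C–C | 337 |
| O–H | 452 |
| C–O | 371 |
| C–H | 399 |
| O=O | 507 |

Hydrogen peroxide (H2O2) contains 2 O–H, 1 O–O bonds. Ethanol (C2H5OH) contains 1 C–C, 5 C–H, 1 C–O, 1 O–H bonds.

Reaction A:
  Bonds broken (reactants):
    O–H: 4 × 452 = 1808
    O–O: 2 × 149 = 298
    Σ(broken) = 2106 kJ
  Bonds formed (products):
    O–H: 4 × 452 = 1808
    O=O: 1 × 507 = 507
    Σ(formed) = 2315 kJ
  ΔH_A = 2106 − 2315 = −209 kJ
Reaction B:
  Bonds broken (reactants):
    C–C: 1 × 337 = 337
    C–H: 5 × 399 = 1995
    C–O: 1 × 371 = 371
    O–H: 1 × 452 = 452
    O=O: 3 × 507 = 1521
    Σ(broken) = 4676 kJ
  Bonds formed (products):
    C=O: 4 × 778 = 3112
    O–H: 6 × 452 = 2712
    Σ(formed) = 5824 kJ
  ΔH_B = 4676 − 5824 = −1148 kJ
ΔH_A − ΔH_B = +939 kJ, so reaction B has the more negative ΔH; |ΔH_A − ΔH_B| = 939 kJ.

Reaction B, by 939 kJ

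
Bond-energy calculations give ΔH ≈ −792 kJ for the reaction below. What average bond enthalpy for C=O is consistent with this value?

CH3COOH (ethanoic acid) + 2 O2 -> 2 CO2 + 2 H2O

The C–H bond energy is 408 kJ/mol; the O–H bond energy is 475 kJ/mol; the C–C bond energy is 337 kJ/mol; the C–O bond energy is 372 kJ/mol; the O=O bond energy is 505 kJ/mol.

D(C=O) ≈ 770 kJ/mol

Let D be the C=O bond energy.
Σ(broken) = 1×337 + 3×408 + 1×372 + 1×D + 1×475 + 2×505 = 3418 + D
Σ(formed) = 4×D + 4×475 = 1900 + 4D
ΔH = Σ(broken) − Σ(formed) = (3418 + D) − (1900 + 4D) = +1518 − 3D
Setting this equal to −792 kJ gives 3D = 2310, so D = 770 kJ/mol.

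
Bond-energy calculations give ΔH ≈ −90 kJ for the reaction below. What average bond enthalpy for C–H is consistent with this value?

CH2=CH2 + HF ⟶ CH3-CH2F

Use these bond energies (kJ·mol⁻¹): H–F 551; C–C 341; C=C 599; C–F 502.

D(C–H) ≈ 397 kJ/mol

Let D be the C–H bond energy.
Σ(broken) = 4×D + 1×599 + 1×551 = 1150 + 4D
Σ(formed) = 1×341 + 1×502 + 5×D = 843 + 5D
ΔH = Σ(broken) − Σ(formed) = (1150 + 4D) − (843 + 5D) = +307 − D
Setting this equal to −90 kJ gives D = 397 kJ/mol.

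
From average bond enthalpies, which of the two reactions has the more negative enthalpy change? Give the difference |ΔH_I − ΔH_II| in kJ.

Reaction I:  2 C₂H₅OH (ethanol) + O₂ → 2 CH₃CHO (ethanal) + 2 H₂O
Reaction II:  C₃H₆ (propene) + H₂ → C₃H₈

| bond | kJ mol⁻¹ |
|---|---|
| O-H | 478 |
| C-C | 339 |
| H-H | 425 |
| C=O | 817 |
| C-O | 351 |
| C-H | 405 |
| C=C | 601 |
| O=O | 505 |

Reaction I:
  Bonds broken (reactants):
    C-C: 2 × 339 = 678
    C-H: 10 × 405 = 4050
    C-O: 2 × 351 = 702
    O-H: 2 × 478 = 956
    O=O: 1 × 505 = 505
    Σ(broken) = 6891 kJ
  Bonds formed (products):
    C-C: 2 × 339 = 678
    C-H: 8 × 405 = 3240
    C=O: 2 × 817 = 1634
    O-H: 4 × 478 = 1912
    Σ(formed) = 7464 kJ
  ΔH_I = 6891 − 7464 = −573 kJ
Reaction II:
  Bonds broken (reactants):
    C-C: 1 × 339 = 339
    C-H: 6 × 405 = 2430
    C=C: 1 × 601 = 601
    H-H: 1 × 425 = 425
    Σ(broken) = 3795 kJ
  Bonds formed (products):
    C-C: 2 × 339 = 678
    C-H: 8 × 405 = 3240
    Σ(formed) = 3918 kJ
  ΔH_II = 3795 − 3918 = −123 kJ
ΔH_I − ΔH_II = −450 kJ, so reaction I has the more negative ΔH; |ΔH_I − ΔH_II| = 450 kJ.

Reaction I, by 450 kJ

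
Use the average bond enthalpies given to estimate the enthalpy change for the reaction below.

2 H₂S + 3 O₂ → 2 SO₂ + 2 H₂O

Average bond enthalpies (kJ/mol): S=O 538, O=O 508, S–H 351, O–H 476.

ΔH ≈ −1128 kJ

Bonds broken (reactants):
  O=O: 3 × 508 = 1524
  S–H: 4 × 351 = 1404
  Σ(broken) = 2928 kJ
Bonds formed (products):
  O–H: 4 × 476 = 1904
  S=O: 4 × 538 = 2152
  Σ(formed) = 4056 kJ
ΔH = Σ(broken) − Σ(formed) = 2928 − 4056 = −1128 kJ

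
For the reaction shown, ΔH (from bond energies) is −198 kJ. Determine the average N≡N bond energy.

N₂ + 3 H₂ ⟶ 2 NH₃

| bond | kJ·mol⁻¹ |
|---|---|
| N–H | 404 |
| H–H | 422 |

D(N≡N) ≈ 960 kJ/mol

Let D be the N≡N bond energy.
Σ(broken) = 3×422 + 1×D = 1266 + D
Σ(formed) = 6×404 = 2424
ΔH = Σ(broken) − Σ(formed) = (1266 + D) − (2424) = −1158 + D
Setting this equal to −198 kJ gives D = 960 kJ/mol.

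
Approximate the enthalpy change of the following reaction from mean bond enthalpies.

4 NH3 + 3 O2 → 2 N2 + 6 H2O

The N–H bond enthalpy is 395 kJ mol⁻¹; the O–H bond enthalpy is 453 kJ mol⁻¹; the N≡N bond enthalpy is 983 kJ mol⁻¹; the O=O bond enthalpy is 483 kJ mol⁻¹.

ΔH ≈ −1213 kJ

Bonds broken (reactants):
  N–H: 12 × 395 = 4740
  O=O: 3 × 483 = 1449
  Σ(broken) = 6189 kJ
Bonds formed (products):
  N≡N: 2 × 983 = 1966
  O–H: 12 × 453 = 5436
  Σ(formed) = 7402 kJ
ΔH = Σ(broken) − Σ(formed) = 6189 − 7402 = −1213 kJ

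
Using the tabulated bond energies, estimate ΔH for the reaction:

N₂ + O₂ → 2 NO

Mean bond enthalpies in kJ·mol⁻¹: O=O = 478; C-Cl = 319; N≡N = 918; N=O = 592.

Bonds broken (reactants):
  N≡N: 1 × 918 = 918
  O=O: 1 × 478 = 478
  Σ(broken) = 1396 kJ
Bonds formed (products):
  N=O: 2 × 592 = 1184
  Σ(formed) = 1184 kJ
ΔH = Σ(broken) − Σ(formed) = 1396 − 1184 = +212 kJ

ΔH ≈ +212 kJ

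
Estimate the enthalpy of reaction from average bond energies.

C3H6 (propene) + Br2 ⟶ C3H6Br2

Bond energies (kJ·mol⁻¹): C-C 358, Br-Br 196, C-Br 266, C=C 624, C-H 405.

Bonds broken (reactants):
  Br-Br: 1 × 196 = 196
  C-C: 1 × 358 = 358
  C-H: 6 × 405 = 2430
  C=C: 1 × 624 = 624
  Σ(broken) = 3608 kJ
Bonds formed (products):
  C-Br: 2 × 266 = 532
  C-C: 2 × 358 = 716
  C-H: 6 × 405 = 2430
  Σ(formed) = 3678 kJ
ΔH = Σ(broken) − Σ(formed) = 3608 − 3678 = −70 kJ

ΔH ≈ −70 kJ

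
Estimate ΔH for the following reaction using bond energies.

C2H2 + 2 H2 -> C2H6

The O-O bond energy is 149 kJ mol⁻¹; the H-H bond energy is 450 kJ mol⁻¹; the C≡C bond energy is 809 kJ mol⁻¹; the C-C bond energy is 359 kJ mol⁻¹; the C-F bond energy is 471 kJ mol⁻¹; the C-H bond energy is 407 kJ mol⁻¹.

ΔH ≈ −278 kJ

Bonds broken (reactants):
  C≡C: 1 × 809 = 809
  C-H: 2 × 407 = 814
  H-H: 2 × 450 = 900
  Σ(broken) = 2523 kJ
Bonds formed (products):
  C-C: 1 × 359 = 359
  C-H: 6 × 407 = 2442
  Σ(formed) = 2801 kJ
ΔH = Σ(broken) − Σ(formed) = 2523 − 2801 = −278 kJ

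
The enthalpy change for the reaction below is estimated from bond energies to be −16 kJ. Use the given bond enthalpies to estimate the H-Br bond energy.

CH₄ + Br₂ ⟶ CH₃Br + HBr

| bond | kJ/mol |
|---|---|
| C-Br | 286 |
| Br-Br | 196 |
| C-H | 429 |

Let D be the H-Br bond energy.
Σ(broken) = 1×196 + 4×429 = 1912
Σ(formed) = 1×286 + 3×429 + 1×D = 1573 + D
ΔH = Σ(broken) − Σ(formed) = (1912) − (1573 + D) = +339 − D
Setting this equal to −16 kJ gives D = 355 kJ/mol.

D(H-Br) ≈ 355 kJ/mol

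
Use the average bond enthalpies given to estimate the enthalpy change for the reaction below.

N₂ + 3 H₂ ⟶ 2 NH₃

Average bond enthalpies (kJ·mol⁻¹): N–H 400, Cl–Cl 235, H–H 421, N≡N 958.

ΔH ≈ −179 kJ

Bonds broken (reactants):
  H–H: 3 × 421 = 1263
  N≡N: 1 × 958 = 958
  Σ(broken) = 2221 kJ
Bonds formed (products):
  N–H: 6 × 400 = 2400
  Σ(formed) = 2400 kJ
ΔH = Σ(broken) − Σ(formed) = 2221 − 2400 = −179 kJ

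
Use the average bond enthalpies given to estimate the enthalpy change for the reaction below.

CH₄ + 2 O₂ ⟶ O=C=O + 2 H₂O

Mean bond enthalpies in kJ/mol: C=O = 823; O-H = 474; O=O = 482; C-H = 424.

ΔH ≈ −882 kJ

Bonds broken (reactants):
  C-H: 4 × 424 = 1696
  O=O: 2 × 482 = 964
  Σ(broken) = 2660 kJ
Bonds formed (products):
  C=O: 2 × 823 = 1646
  O-H: 4 × 474 = 1896
  Σ(formed) = 3542 kJ
ΔH = Σ(broken) − Σ(formed) = 2660 − 3542 = −882 kJ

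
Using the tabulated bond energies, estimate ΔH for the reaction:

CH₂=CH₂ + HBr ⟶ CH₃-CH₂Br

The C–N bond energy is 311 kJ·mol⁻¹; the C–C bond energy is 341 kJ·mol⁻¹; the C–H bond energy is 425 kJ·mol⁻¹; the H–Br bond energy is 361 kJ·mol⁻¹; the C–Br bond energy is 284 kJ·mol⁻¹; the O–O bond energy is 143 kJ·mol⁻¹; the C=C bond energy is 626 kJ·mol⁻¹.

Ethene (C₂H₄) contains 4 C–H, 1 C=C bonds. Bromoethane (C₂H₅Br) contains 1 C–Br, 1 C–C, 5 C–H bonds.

ΔH ≈ −63 kJ

Bonds broken (reactants):
  C–H: 4 × 425 = 1700
  C=C: 1 × 626 = 626
  H–Br: 1 × 361 = 361
  Σ(broken) = 2687 kJ
Bonds formed (products):
  C–Br: 1 × 284 = 284
  C–C: 1 × 341 = 341
  C–H: 5 × 425 = 2125
  Σ(formed) = 2750 kJ
ΔH = Σ(broken) − Σ(formed) = 2687 − 2750 = −63 kJ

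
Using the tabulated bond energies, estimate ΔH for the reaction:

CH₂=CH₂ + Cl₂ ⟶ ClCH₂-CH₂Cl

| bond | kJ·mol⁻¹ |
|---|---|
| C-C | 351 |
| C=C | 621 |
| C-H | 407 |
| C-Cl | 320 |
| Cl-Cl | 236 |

ΔH ≈ −134 kJ

Bonds broken (reactants):
  C-H: 4 × 407 = 1628
  C=C: 1 × 621 = 621
  Cl-Cl: 1 × 236 = 236
  Σ(broken) = 2485 kJ
Bonds formed (products):
  C-C: 1 × 351 = 351
  C-Cl: 2 × 320 = 640
  C-H: 4 × 407 = 1628
  Σ(formed) = 2619 kJ
ΔH = Σ(broken) − Σ(formed) = 2485 − 2619 = −134 kJ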